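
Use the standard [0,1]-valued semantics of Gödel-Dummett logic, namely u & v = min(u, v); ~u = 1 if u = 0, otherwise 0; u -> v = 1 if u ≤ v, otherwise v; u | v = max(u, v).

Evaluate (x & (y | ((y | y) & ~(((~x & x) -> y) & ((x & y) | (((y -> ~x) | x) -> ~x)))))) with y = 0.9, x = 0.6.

0.60

(y | y) = max(0.9, 0.9) = 0.9
~x: Gödel ¬ of 0.6 = 0 (operand ≠ 0)
(~x & x) = min(0, 0.6) = 0
((~x & x) -> y): 0 ≤ 0.9, so result = 1
(x & y) = min(0.6, 0.9) = 0.6
~x: Gödel ¬ of 0.6 = 0 (operand ≠ 0)
(y -> ~x): 0.9 > 0, so result = 0
((y -> ~x) | x) = max(0, 0.6) = 0.6
~x: Gödel ¬ of 0.6 = 0 (operand ≠ 0)
(((y -> ~x) | x) -> ~x): 0.6 > 0, so result = 0
((x & y) | (((y -> ~x) | x) -> ~x)) = max(0.6, 0) = 0.6
(((~x & x) -> y) & ((x & y) | (((y -> ~x) | x) -> ~x))) = min(1, 0.6) = 0.6
~(((~x & x) -> y) & ((x & y) | (((y -> ~x) | x) -> ~x))): Gödel ¬ of 0.6 = 0 (operand ≠ 0)
((y | y) & ~(((~x & x) -> y) & ((x & y) | (((y -> ~x) | x) -> ~x)))) = min(0.9, 0) = 0
(y | ((y | y) & ~(((~x & x) -> y) & ((x & y) | (((y -> ~x) | x) -> ~x))))) = max(0.9, 0) = 0.9
(x & (y | ((y | y) & ~(((~x & x) -> y) & ((x & y) | (((y -> ~x) | x) -> ~x)))))) = min(0.6, 0.9) = 0.6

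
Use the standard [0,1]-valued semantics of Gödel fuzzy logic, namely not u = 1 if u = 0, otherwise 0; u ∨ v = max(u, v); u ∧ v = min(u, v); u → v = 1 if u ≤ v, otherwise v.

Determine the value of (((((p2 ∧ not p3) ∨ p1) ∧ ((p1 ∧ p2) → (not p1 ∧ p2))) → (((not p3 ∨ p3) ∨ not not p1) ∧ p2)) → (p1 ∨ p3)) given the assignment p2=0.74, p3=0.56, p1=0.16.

0.56

not p3: Gödel ¬ of 0.56 = 0 (operand ≠ 0)
(p2 ∧ not p3) = min(0.74, 0) = 0
((p2 ∧ not p3) ∨ p1) = max(0, 0.16) = 0.16
(p1 ∧ p2) = min(0.16, 0.74) = 0.16
not p1: Gödel ¬ of 0.16 = 0 (operand ≠ 0)
(not p1 ∧ p2) = min(0, 0.74) = 0
((p1 ∧ p2) → (not p1 ∧ p2)): 0.16 > 0, so result = 0
(((p2 ∧ not p3) ∨ p1) ∧ ((p1 ∧ p2) → (not p1 ∧ p2))) = min(0.16, 0) = 0
not p3: Gödel ¬ of 0.56 = 0 (operand ≠ 0)
(not p3 ∨ p3) = max(0, 0.56) = 0.56
not p1: Gödel ¬ of 0.16 = 0 (operand ≠ 0)
not not p1: Gödel ¬ of 0 = 1 (operand is 0)
((not p3 ∨ p3) ∨ not not p1) = max(0.56, 1) = 1
(((not p3 ∨ p3) ∨ not not p1) ∧ p2) = min(1, 0.74) = 0.74
((((p2 ∧ not p3) ∨ p1) ∧ ((p1 ∧ p2) → (not p1 ∧ p2))) → (((not p3 ∨ p3) ∨ not not p1) ∧ p2)): 0 ≤ 0.74, so result = 1
(p1 ∨ p3) = max(0.16, 0.56) = 0.56
(((((p2 ∧ not p3) ∨ p1) ∧ ((p1 ∧ p2) → (not p1 ∧ p2))) → (((not p3 ∨ p3) ∨ not not p1) ∧ p2)) → (p1 ∨ p3)): 1 > 0.56, so result = 0.56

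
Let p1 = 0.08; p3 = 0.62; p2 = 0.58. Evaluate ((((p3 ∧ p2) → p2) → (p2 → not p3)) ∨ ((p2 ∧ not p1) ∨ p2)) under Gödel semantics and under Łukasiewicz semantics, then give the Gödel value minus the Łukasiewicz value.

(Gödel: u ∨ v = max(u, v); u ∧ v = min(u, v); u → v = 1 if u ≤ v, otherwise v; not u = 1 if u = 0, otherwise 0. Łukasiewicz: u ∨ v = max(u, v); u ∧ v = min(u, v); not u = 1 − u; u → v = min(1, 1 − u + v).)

-0.22

Gödel evaluation:
  (p3 ∧ p2) = min(0.62, 0.58) = 0.58
  ((p3 ∧ p2) → p2): 0.58 ≤ 0.58, so result = 1
  not p3: Gödel ¬ of 0.62 = 0 (operand ≠ 0)
  (p2 → not p3): 0.58 > 0, so result = 0
  (((p3 ∧ p2) → p2) → (p2 → not p3)): 1 > 0, so result = 0
  not p1: Gödel ¬ of 0.08 = 0 (operand ≠ 0)
  (p2 ∧ not p1) = min(0.58, 0) = 0
  ((p2 ∧ not p1) ∨ p2) = max(0, 0.58) = 0.58
  ((((p3 ∧ p2) → p2) → (p2 → not p3)) ∨ ((p2 ∧ not p1) ∨ p2)) = max(0, 0.58) = 0.58
  Gödel value = 0.58
Łukasiewicz evaluation:
  (p3 ∧ p2) = min(0.62, 0.58) = 0.58
  ((p3 ∧ p2) → p2): min(1, 1 − 0.58 + 0.58) = 1
  not p3: Łukasiewicz ¬ gives 1 − 0.62 = 0.38
  (p2 → not p3): min(1, 1 − 0.58 + 0.38) = 0.8
  (((p3 ∧ p2) → p2) → (p2 → not p3)): min(1, 1 − 1 + 0.8) = 0.8
  not p1: Łukasiewicz ¬ gives 1 − 0.08 = 0.92
  (p2 ∧ not p1) = min(0.58, 0.92) = 0.58
  ((p2 ∧ not p1) ∨ p2) = max(0.58, 0.58) = 0.58
  ((((p3 ∧ p2) → p2) → (p2 → not p3)) ∨ ((p2 ∧ not p1) ∨ p2)) = max(0.8, 0.58) = 0.8
  Łukasiewicz value = 0.8
Difference: 0.58 − 0.8 = -0.22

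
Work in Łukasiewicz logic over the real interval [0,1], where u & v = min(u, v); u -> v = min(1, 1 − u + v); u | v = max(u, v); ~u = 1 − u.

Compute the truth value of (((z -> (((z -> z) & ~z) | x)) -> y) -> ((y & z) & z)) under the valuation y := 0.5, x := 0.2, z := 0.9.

0.50

(z -> z): min(1, 1 − 0.9 + 0.9) = 1
~z: Łukasiewicz ¬ gives 1 − 0.9 = 0.1
((z -> z) & ~z) = min(1, 0.1) = 0.1
(((z -> z) & ~z) | x) = max(0.1, 0.2) = 0.2
(z -> (((z -> z) & ~z) | x)): min(1, 1 − 0.9 + 0.2) = 0.3
((z -> (((z -> z) & ~z) | x)) -> y): min(1, 1 − 0.3 + 0.5) = 1
(y & z) = min(0.5, 0.9) = 0.5
((y & z) & z) = min(0.5, 0.9) = 0.5
(((z -> (((z -> z) & ~z) | x)) -> y) -> ((y & z) & z)): min(1, 1 − 1 + 0.5) = 0.5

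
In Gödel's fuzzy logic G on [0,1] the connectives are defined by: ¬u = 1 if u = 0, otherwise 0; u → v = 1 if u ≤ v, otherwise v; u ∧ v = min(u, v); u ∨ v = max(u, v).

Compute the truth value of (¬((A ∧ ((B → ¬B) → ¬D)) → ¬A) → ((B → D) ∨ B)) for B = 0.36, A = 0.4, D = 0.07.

¬B: Gödel ¬ of 0.36 = 0 (operand ≠ 0)
(B → ¬B): 0.36 > 0, so result = 0
¬D: Gödel ¬ of 0.07 = 0 (operand ≠ 0)
((B → ¬B) → ¬D): 0 ≤ 0, so result = 1
(A ∧ ((B → ¬B) → ¬D)) = min(0.4, 1) = 0.4
¬A: Gödel ¬ of 0.4 = 0 (operand ≠ 0)
((A ∧ ((B → ¬B) → ¬D)) → ¬A): 0.4 > 0, so result = 0
¬((A ∧ ((B → ¬B) → ¬D)) → ¬A): Gödel ¬ of 0 = 1 (operand is 0)
(B → D): 0.36 > 0.07, so result = 0.07
((B → D) ∨ B) = max(0.07, 0.36) = 0.36
(¬((A ∧ ((B → ¬B) → ¬D)) → ¬A) → ((B → D) ∨ B)): 1 > 0.36, so result = 0.36

0.36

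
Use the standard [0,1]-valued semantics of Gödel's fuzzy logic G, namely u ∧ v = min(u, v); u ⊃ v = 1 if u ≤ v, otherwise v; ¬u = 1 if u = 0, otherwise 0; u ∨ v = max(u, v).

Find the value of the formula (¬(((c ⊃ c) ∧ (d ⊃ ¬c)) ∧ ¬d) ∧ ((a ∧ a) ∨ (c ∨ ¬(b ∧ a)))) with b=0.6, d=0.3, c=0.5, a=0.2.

(c ⊃ c): 0.5 ≤ 0.5, so result = 1
¬c: Gödel ¬ of 0.5 = 0 (operand ≠ 0)
(d ⊃ ¬c): 0.3 > 0, so result = 0
((c ⊃ c) ∧ (d ⊃ ¬c)) = min(1, 0) = 0
¬d: Gödel ¬ of 0.3 = 0 (operand ≠ 0)
(((c ⊃ c) ∧ (d ⊃ ¬c)) ∧ ¬d) = min(0, 0) = 0
¬(((c ⊃ c) ∧ (d ⊃ ¬c)) ∧ ¬d): Gödel ¬ of 0 = 1 (operand is 0)
(a ∧ a) = min(0.2, 0.2) = 0.2
(b ∧ a) = min(0.6, 0.2) = 0.2
¬(b ∧ a): Gödel ¬ of 0.2 = 0 (operand ≠ 0)
(c ∨ ¬(b ∧ a)) = max(0.5, 0) = 0.5
((a ∧ a) ∨ (c ∨ ¬(b ∧ a))) = max(0.2, 0.5) = 0.5
(¬(((c ⊃ c) ∧ (d ⊃ ¬c)) ∧ ¬d) ∧ ((a ∧ a) ∨ (c ∨ ¬(b ∧ a)))) = min(1, 0.5) = 0.5

0.50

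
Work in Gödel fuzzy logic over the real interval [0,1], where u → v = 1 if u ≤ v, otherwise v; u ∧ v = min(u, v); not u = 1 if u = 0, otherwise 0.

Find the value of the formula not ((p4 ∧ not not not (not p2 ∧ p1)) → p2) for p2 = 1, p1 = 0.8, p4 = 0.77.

not p2: Gödel ¬ of 1 = 0 (operand ≠ 0)
(not p2 ∧ p1) = min(0, 0.8) = 0
not (not p2 ∧ p1): Gödel ¬ of 0 = 1 (operand is 0)
not not (not p2 ∧ p1): Gödel ¬ of 1 = 0 (operand ≠ 0)
not not not (not p2 ∧ p1): Gödel ¬ of 0 = 1 (operand is 0)
(p4 ∧ not not not (not p2 ∧ p1)) = min(0.77, 1) = 0.77
((p4 ∧ not not not (not p2 ∧ p1)) → p2): 0.77 ≤ 1, so result = 1
not ((p4 ∧ not not not (not p2 ∧ p1)) → p2): Gödel ¬ of 1 = 0 (operand ≠ 0)

0.00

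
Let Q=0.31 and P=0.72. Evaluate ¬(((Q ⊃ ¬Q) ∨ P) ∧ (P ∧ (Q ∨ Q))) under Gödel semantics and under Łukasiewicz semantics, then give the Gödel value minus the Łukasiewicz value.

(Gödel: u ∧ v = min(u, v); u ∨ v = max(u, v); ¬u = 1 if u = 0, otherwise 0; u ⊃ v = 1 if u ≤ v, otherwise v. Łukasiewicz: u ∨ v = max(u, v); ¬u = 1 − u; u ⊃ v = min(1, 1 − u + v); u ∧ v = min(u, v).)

Gödel evaluation:
  ¬Q: Gödel ¬ of 0.31 = 0 (operand ≠ 0)
  (Q ⊃ ¬Q): 0.31 > 0, so result = 0
  ((Q ⊃ ¬Q) ∨ P) = max(0, 0.72) = 0.72
  (Q ∨ Q) = max(0.31, 0.31) = 0.31
  (P ∧ (Q ∨ Q)) = min(0.72, 0.31) = 0.31
  (((Q ⊃ ¬Q) ∨ P) ∧ (P ∧ (Q ∨ Q))) = min(0.72, 0.31) = 0.31
  ¬(((Q ⊃ ¬Q) ∨ P) ∧ (P ∧ (Q ∨ Q))): Gödel ¬ of 0.31 = 0 (operand ≠ 0)
  Gödel value = 0
Łukasiewicz evaluation:
  ¬Q: Łukasiewicz ¬ gives 1 − 0.31 = 0.69
  (Q ⊃ ¬Q): min(1, 1 − 0.31 + 0.69) = 1
  ((Q ⊃ ¬Q) ∨ P) = max(1, 0.72) = 1
  (Q ∨ Q) = max(0.31, 0.31) = 0.31
  (P ∧ (Q ∨ Q)) = min(0.72, 0.31) = 0.31
  (((Q ⊃ ¬Q) ∨ P) ∧ (P ∧ (Q ∨ Q))) = min(1, 0.31) = 0.31
  ¬(((Q ⊃ ¬Q) ∨ P) ∧ (P ∧ (Q ∨ Q))): Łukasiewicz ¬ gives 1 − 0.31 = 0.69
  Łukasiewicz value = 0.69
Difference: 0 − 0.69 = -0.69

-0.69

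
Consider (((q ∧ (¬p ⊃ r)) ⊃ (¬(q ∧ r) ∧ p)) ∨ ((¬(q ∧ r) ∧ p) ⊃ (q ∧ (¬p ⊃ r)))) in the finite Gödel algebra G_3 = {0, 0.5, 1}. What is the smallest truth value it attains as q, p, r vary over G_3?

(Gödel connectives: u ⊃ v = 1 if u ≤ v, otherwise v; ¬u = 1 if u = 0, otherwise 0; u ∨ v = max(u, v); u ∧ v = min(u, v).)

1.00

Every assignment gives 1. For instance at q = 0, p = 0, r = 0:
  ¬p: Gödel ¬ of 0 = 1 (operand is 0)
  (¬p ⊃ r): 1 > 0, so result = 0
  (q ∧ (¬p ⊃ r)) = min(0, 0) = 0
  (q ∧ r) = min(0, 0) = 0
  ¬(q ∧ r): Gödel ¬ of 0 = 1 (operand is 0)
  (¬(q ∧ r) ∧ p) = min(1, 0) = 0
  ((q ∧ (¬p ⊃ r)) ⊃ (¬(q ∧ r) ∧ p)): 0 ≤ 0, so result = 1
  (q ∧ r) = min(0, 0) = 0
  ¬(q ∧ r): Gödel ¬ of 0 = 1 (operand is 0)
  (¬(q ∧ r) ∧ p) = min(1, 0) = 0
  ¬p: Gödel ¬ of 0 = 1 (operand is 0)
  (¬p ⊃ r): 1 > 0, so result = 0
  (q ∧ (¬p ⊃ r)) = min(0, 0) = 0
  ((¬(q ∧ r) ∧ p) ⊃ (q ∧ (¬p ⊃ r))): 0 ≤ 0, so result = 1
  (((q ∧ (¬p ⊃ r)) ⊃ (¬(q ∧ r) ∧ p)) ∨ ((¬(q ∧ r) ∧ p) ⊃ (q ∧ (¬p ⊃ r)))) = max(1, 1) = 1
All 27 assignments give value 1 — the formula is a G_3-tautology.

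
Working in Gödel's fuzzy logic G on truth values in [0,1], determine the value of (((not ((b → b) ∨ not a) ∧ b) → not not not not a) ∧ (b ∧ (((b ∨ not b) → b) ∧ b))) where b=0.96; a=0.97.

(b → b): 0.96 ≤ 0.96, so result = 1
not a: Gödel ¬ of 0.97 = 0 (operand ≠ 0)
((b → b) ∨ not a) = max(1, 0) = 1
not ((b → b) ∨ not a): Gödel ¬ of 1 = 0 (operand ≠ 0)
(not ((b → b) ∨ not a) ∧ b) = min(0, 0.96) = 0
not a: Gödel ¬ of 0.97 = 0 (operand ≠ 0)
not not a: Gödel ¬ of 0 = 1 (operand is 0)
not not not a: Gödel ¬ of 1 = 0 (operand ≠ 0)
not not not not a: Gödel ¬ of 0 = 1 (operand is 0)
((not ((b → b) ∨ not a) ∧ b) → not not not not a): 0 ≤ 1, so result = 1
not b: Gödel ¬ of 0.96 = 0 (operand ≠ 0)
(b ∨ not b) = max(0.96, 0) = 0.96
((b ∨ not b) → b): 0.96 ≤ 0.96, so result = 1
(((b ∨ not b) → b) ∧ b) = min(1, 0.96) = 0.96
(b ∧ (((b ∨ not b) → b) ∧ b)) = min(0.96, 0.96) = 0.96
(((not ((b → b) ∨ not a) ∧ b) → not not not not a) ∧ (b ∧ (((b ∨ not b) → b) ∧ b))) = min(1, 0.96) = 0.96

0.96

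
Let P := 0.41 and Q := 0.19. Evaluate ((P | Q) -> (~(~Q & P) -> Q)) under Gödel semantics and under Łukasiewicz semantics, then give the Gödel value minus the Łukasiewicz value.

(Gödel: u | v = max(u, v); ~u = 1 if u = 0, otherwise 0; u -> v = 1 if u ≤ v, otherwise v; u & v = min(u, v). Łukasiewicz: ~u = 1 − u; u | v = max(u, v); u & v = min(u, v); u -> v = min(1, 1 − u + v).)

Gödel evaluation:
  (P | Q) = max(0.41, 0.19) = 0.41
  ~Q: Gödel ¬ of 0.19 = 0 (operand ≠ 0)
  (~Q & P) = min(0, 0.41) = 0
  ~(~Q & P): Gödel ¬ of 0 = 1 (operand is 0)
  (~(~Q & P) -> Q): 1 > 0.19, so result = 0.19
  ((P | Q) -> (~(~Q & P) -> Q)): 0.41 > 0.19, so result = 0.19
  Gödel value = 0.19
Łukasiewicz evaluation:
  (P | Q) = max(0.41, 0.19) = 0.41
  ~Q: Łukasiewicz ¬ gives 1 − 0.19 = 0.81
  (~Q & P) = min(0.81, 0.41) = 0.41
  ~(~Q & P): Łukasiewicz ¬ gives 1 − 0.41 = 0.59
  (~(~Q & P) -> Q): min(1, 1 − 0.59 + 0.19) = 0.6
  ((P | Q) -> (~(~Q & P) -> Q)): min(1, 1 − 0.41 + 0.6) = 1
  Łukasiewicz value = 1
Difference: 0.19 − 1 = -0.81

-0.81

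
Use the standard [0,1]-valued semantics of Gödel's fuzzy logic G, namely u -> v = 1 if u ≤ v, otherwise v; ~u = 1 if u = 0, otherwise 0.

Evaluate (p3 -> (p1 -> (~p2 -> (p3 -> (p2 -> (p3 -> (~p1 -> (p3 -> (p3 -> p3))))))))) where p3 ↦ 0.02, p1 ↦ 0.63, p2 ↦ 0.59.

~p2: Gödel ¬ of 0.59 = 0 (operand ≠ 0)
~p1: Gödel ¬ of 0.63 = 0 (operand ≠ 0)
(p3 -> p3): 0.02 ≤ 0.02, so result = 1
(p3 -> (p3 -> p3)): 0.02 ≤ 1, so result = 1
(~p1 -> (p3 -> (p3 -> p3))): 0 ≤ 1, so result = 1
(p3 -> (~p1 -> (p3 -> (p3 -> p3)))): 0.02 ≤ 1, so result = 1
(p2 -> (p3 -> (~p1 -> (p3 -> (p3 -> p3))))): 0.59 ≤ 1, so result = 1
(p3 -> (p2 -> (p3 -> (~p1 -> (p3 -> (p3 -> p3)))))): 0.02 ≤ 1, so result = 1
(~p2 -> (p3 -> (p2 -> (p3 -> (~p1 -> (p3 -> (p3 -> p3))))))): 0 ≤ 1, so result = 1
(p1 -> (~p2 -> (p3 -> (p2 -> (p3 -> (~p1 -> (p3 -> (p3 -> p3)))))))): 0.63 ≤ 1, so result = 1
(p3 -> (p1 -> (~p2 -> (p3 -> (p2 -> (p3 -> (~p1 -> (p3 -> (p3 -> p3))))))))): 0.02 ≤ 1, so result = 1

1.00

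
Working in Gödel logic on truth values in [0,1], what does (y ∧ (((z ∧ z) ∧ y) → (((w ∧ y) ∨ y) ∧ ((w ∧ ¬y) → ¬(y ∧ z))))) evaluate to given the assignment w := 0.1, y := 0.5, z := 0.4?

(z ∧ z) = min(0.4, 0.4) = 0.4
((z ∧ z) ∧ y) = min(0.4, 0.5) = 0.4
(w ∧ y) = min(0.1, 0.5) = 0.1
((w ∧ y) ∨ y) = max(0.1, 0.5) = 0.5
¬y: Gödel ¬ of 0.5 = 0 (operand ≠ 0)
(w ∧ ¬y) = min(0.1, 0) = 0
(y ∧ z) = min(0.5, 0.4) = 0.4
¬(y ∧ z): Gödel ¬ of 0.4 = 0 (operand ≠ 0)
((w ∧ ¬y) → ¬(y ∧ z)): 0 ≤ 0, so result = 1
(((w ∧ y) ∨ y) ∧ ((w ∧ ¬y) → ¬(y ∧ z))) = min(0.5, 1) = 0.5
(((z ∧ z) ∧ y) → (((w ∧ y) ∨ y) ∧ ((w ∧ ¬y) → ¬(y ∧ z)))): 0.4 ≤ 0.5, so result = 1
(y ∧ (((z ∧ z) ∧ y) → (((w ∧ y) ∨ y) ∧ ((w ∧ ¬y) → ¬(y ∧ z))))) = min(0.5, 1) = 0.5

0.50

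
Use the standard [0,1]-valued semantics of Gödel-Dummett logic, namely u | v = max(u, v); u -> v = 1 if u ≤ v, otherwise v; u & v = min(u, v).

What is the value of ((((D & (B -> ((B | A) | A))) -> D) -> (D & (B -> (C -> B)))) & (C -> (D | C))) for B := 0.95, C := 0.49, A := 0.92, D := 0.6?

(B | A) = max(0.95, 0.92) = 0.95
((B | A) | A) = max(0.95, 0.92) = 0.95
(B -> ((B | A) | A)): 0.95 ≤ 0.95, so result = 1
(D & (B -> ((B | A) | A))) = min(0.6, 1) = 0.6
((D & (B -> ((B | A) | A))) -> D): 0.6 ≤ 0.6, so result = 1
(C -> B): 0.49 ≤ 0.95, so result = 1
(B -> (C -> B)): 0.95 ≤ 1, so result = 1
(D & (B -> (C -> B))) = min(0.6, 1) = 0.6
(((D & (B -> ((B | A) | A))) -> D) -> (D & (B -> (C -> B)))): 1 > 0.6, so result = 0.6
(D | C) = max(0.6, 0.49) = 0.6
(C -> (D | C)): 0.49 ≤ 0.6, so result = 1
((((D & (B -> ((B | A) | A))) -> D) -> (D & (B -> (C -> B)))) & (C -> (D | C))) = min(0.6, 1) = 0.6

0.60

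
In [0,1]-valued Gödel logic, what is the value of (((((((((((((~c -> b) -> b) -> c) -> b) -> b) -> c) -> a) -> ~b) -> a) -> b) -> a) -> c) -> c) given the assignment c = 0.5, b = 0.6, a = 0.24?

0.50

~c: Gödel ¬ of 0.5 = 0 (operand ≠ 0)
(~c -> b): 0 ≤ 0.6, so result = 1
((~c -> b) -> b): 1 > 0.6, so result = 0.6
(((~c -> b) -> b) -> c): 0.6 > 0.5, so result = 0.5
((((~c -> b) -> b) -> c) -> b): 0.5 ≤ 0.6, so result = 1
(((((~c -> b) -> b) -> c) -> b) -> b): 1 > 0.6, so result = 0.6
((((((~c -> b) -> b) -> c) -> b) -> b) -> c): 0.6 > 0.5, so result = 0.5
(((((((~c -> b) -> b) -> c) -> b) -> b) -> c) -> a): 0.5 > 0.24, so result = 0.24
~b: Gödel ¬ of 0.6 = 0 (operand ≠ 0)
((((((((~c -> b) -> b) -> c) -> b) -> b) -> c) -> a) -> ~b): 0.24 > 0, so result = 0
(((((((((~c -> b) -> b) -> c) -> b) -> b) -> c) -> a) -> ~b) -> a): 0 ≤ 0.24, so result = 1
((((((((((~c -> b) -> b) -> c) -> b) -> b) -> c) -> a) -> ~b) -> a) -> b): 1 > 0.6, so result = 0.6
(((((((((((~c -> b) -> b) -> c) -> b) -> b) -> c) -> a) -> ~b) -> a) -> b) -> a): 0.6 > 0.24, so result = 0.24
((((((((((((~c -> b) -> b) -> c) -> b) -> b) -> c) -> a) -> ~b) -> a) -> b) -> a) -> c): 0.24 ≤ 0.5, so result = 1
(((((((((((((~c -> b) -> b) -> c) -> b) -> b) -> c) -> a) -> ~b) -> a) -> b) -> a) -> c) -> c): 1 > 0.5, so result = 0.5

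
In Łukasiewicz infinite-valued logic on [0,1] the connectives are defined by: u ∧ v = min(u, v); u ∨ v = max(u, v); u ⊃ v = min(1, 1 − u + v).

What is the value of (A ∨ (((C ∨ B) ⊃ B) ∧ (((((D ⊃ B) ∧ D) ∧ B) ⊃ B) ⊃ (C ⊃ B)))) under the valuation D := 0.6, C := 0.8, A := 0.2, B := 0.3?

0.50

(C ∨ B) = max(0.8, 0.3) = 0.8
((C ∨ B) ⊃ B): min(1, 1 − 0.8 + 0.3) = 0.5
(D ⊃ B): min(1, 1 − 0.6 + 0.3) = 0.7
((D ⊃ B) ∧ D) = min(0.7, 0.6) = 0.6
(((D ⊃ B) ∧ D) ∧ B) = min(0.6, 0.3) = 0.3
((((D ⊃ B) ∧ D) ∧ B) ⊃ B): min(1, 1 − 0.3 + 0.3) = 1
(C ⊃ B): min(1, 1 − 0.8 + 0.3) = 0.5
(((((D ⊃ B) ∧ D) ∧ B) ⊃ B) ⊃ (C ⊃ B)): min(1, 1 − 1 + 0.5) = 0.5
(((C ∨ B) ⊃ B) ∧ (((((D ⊃ B) ∧ D) ∧ B) ⊃ B) ⊃ (C ⊃ B))) = min(0.5, 0.5) = 0.5
(A ∨ (((C ∨ B) ⊃ B) ∧ (((((D ⊃ B) ∧ D) ∧ B) ⊃ B) ⊃ (C ⊃ B)))) = max(0.2, 0.5) = 0.5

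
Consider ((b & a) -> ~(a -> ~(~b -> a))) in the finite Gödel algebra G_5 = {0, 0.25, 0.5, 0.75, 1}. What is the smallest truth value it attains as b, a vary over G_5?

Every assignment gives 1. For instance at b = 0, a = 0:
  (b & a) = min(0, 0) = 0
  ~b: Gödel ¬ of 0 = 1 (operand is 0)
  (~b -> a): 1 > 0, so result = 0
  ~(~b -> a): Gödel ¬ of 0 = 1 (operand is 0)
  (a -> ~(~b -> a)): 0 ≤ 1, so result = 1
  ~(a -> ~(~b -> a)): Gödel ¬ of 1 = 0 (operand ≠ 0)
  ((b & a) -> ~(a -> ~(~b -> a))): 0 ≤ 0, so result = 1
All 25 assignments give value 1 — the formula is a G_5-tautology.

1.00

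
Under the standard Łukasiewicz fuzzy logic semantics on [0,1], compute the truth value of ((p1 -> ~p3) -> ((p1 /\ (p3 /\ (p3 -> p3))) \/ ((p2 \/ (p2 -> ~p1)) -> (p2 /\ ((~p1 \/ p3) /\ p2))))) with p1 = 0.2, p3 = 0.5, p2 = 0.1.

~p3: Łukasiewicz ¬ gives 1 − 0.5 = 0.5
(p1 -> ~p3): min(1, 1 − 0.2 + 0.5) = 1
(p3 -> p3): min(1, 1 − 0.5 + 0.5) = 1
(p3 /\ (p3 -> p3)) = min(0.5, 1) = 0.5
(p1 /\ (p3 /\ (p3 -> p3))) = min(0.2, 0.5) = 0.2
~p1: Łukasiewicz ¬ gives 1 − 0.2 = 0.8
(p2 -> ~p1): min(1, 1 − 0.1 + 0.8) = 1
(p2 \/ (p2 -> ~p1)) = max(0.1, 1) = 1
~p1: Łukasiewicz ¬ gives 1 − 0.2 = 0.8
(~p1 \/ p3) = max(0.8, 0.5) = 0.8
((~p1 \/ p3) /\ p2) = min(0.8, 0.1) = 0.1
(p2 /\ ((~p1 \/ p3) /\ p2)) = min(0.1, 0.1) = 0.1
((p2 \/ (p2 -> ~p1)) -> (p2 /\ ((~p1 \/ p3) /\ p2))): min(1, 1 − 1 + 0.1) = 0.1
((p1 /\ (p3 /\ (p3 -> p3))) \/ ((p2 \/ (p2 -> ~p1)) -> (p2 /\ ((~p1 \/ p3) /\ p2)))) = max(0.2, 0.1) = 0.2
((p1 -> ~p3) -> ((p1 /\ (p3 /\ (p3 -> p3))) \/ ((p2 \/ (p2 -> ~p1)) -> (p2 /\ ((~p1 \/ p3) /\ p2))))): min(1, 1 − 1 + 0.2) = 0.2

0.20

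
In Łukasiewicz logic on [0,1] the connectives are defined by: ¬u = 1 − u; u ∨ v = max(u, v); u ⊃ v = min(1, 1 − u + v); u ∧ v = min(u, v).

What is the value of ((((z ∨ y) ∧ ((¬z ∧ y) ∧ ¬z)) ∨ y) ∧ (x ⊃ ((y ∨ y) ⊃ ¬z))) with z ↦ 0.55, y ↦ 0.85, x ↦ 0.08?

0.85

(z ∨ y) = max(0.55, 0.85) = 0.85
¬z: Łukasiewicz ¬ gives 1 − 0.55 = 0.45
(¬z ∧ y) = min(0.45, 0.85) = 0.45
¬z: Łukasiewicz ¬ gives 1 − 0.55 = 0.45
((¬z ∧ y) ∧ ¬z) = min(0.45, 0.45) = 0.45
((z ∨ y) ∧ ((¬z ∧ y) ∧ ¬z)) = min(0.85, 0.45) = 0.45
(((z ∨ y) ∧ ((¬z ∧ y) ∧ ¬z)) ∨ y) = max(0.45, 0.85) = 0.85
(y ∨ y) = max(0.85, 0.85) = 0.85
¬z: Łukasiewicz ¬ gives 1 − 0.55 = 0.45
((y ∨ y) ⊃ ¬z): min(1, 1 − 0.85 + 0.45) = 0.6
(x ⊃ ((y ∨ y) ⊃ ¬z)): min(1, 1 − 0.08 + 0.6) = 1
((((z ∨ y) ∧ ((¬z ∧ y) ∧ ¬z)) ∨ y) ∧ (x ⊃ ((y ∨ y) ⊃ ¬z))) = min(0.85, 1) = 0.85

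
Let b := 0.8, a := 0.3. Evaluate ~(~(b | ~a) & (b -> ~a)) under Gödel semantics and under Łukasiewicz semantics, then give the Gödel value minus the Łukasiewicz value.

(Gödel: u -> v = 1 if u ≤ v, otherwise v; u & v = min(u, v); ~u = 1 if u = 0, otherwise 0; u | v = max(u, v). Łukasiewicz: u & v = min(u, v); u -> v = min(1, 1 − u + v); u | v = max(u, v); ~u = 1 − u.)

0.20

Gödel evaluation:
  ~a: Gödel ¬ of 0.3 = 0 (operand ≠ 0)
  (b | ~a) = max(0.8, 0) = 0.8
  ~(b | ~a): Gödel ¬ of 0.8 = 0 (operand ≠ 0)
  ~a: Gödel ¬ of 0.3 = 0 (operand ≠ 0)
  (b -> ~a): 0.8 > 0, so result = 0
  (~(b | ~a) & (b -> ~a)) = min(0, 0) = 0
  ~(~(b | ~a) & (b -> ~a)): Gödel ¬ of 0 = 1 (operand is 0)
  Gödel value = 1
Łukasiewicz evaluation:
  ~a: Łukasiewicz ¬ gives 1 − 0.3 = 0.7
  (b | ~a) = max(0.8, 0.7) = 0.8
  ~(b | ~a): Łukasiewicz ¬ gives 1 − 0.8 = 0.2
  ~a: Łukasiewicz ¬ gives 1 − 0.3 = 0.7
  (b -> ~a): min(1, 1 − 0.8 + 0.7) = 0.9
  (~(b | ~a) & (b -> ~a)) = min(0.2, 0.9) = 0.2
  ~(~(b | ~a) & (b -> ~a)): Łukasiewicz ¬ gives 1 − 0.2 = 0.8
  Łukasiewicz value = 0.8
Difference: 1 − 0.8 = 0.20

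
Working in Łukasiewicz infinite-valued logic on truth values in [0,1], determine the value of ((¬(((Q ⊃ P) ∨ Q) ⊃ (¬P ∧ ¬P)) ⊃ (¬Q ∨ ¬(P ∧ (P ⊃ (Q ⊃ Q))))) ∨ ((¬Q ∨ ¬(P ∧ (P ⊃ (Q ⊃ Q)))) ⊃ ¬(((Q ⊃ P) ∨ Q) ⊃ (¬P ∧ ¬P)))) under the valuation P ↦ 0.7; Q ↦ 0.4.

(Q ⊃ P): min(1, 1 − 0.4 + 0.7) = 1
((Q ⊃ P) ∨ Q) = max(1, 0.4) = 1
¬P: Łukasiewicz ¬ gives 1 − 0.7 = 0.3
¬P: Łukasiewicz ¬ gives 1 − 0.7 = 0.3
(¬P ∧ ¬P) = min(0.3, 0.3) = 0.3
(((Q ⊃ P) ∨ Q) ⊃ (¬P ∧ ¬P)): min(1, 1 − 1 + 0.3) = 0.3
¬(((Q ⊃ P) ∨ Q) ⊃ (¬P ∧ ¬P)): Łukasiewicz ¬ gives 1 − 0.3 = 0.7
¬Q: Łukasiewicz ¬ gives 1 − 0.4 = 0.6
(Q ⊃ Q): min(1, 1 − 0.4 + 0.4) = 1
(P ⊃ (Q ⊃ Q)): min(1, 1 − 0.7 + 1) = 1
(P ∧ (P ⊃ (Q ⊃ Q))) = min(0.7, 1) = 0.7
¬(P ∧ (P ⊃ (Q ⊃ Q))): Łukasiewicz ¬ gives 1 − 0.7 = 0.3
(¬Q ∨ ¬(P ∧ (P ⊃ (Q ⊃ Q)))) = max(0.6, 0.3) = 0.6
(¬(((Q ⊃ P) ∨ Q) ⊃ (¬P ∧ ¬P)) ⊃ (¬Q ∨ ¬(P ∧ (P ⊃ (Q ⊃ Q))))): min(1, 1 − 0.7 + 0.6) = 0.9
¬Q: Łukasiewicz ¬ gives 1 − 0.4 = 0.6
(Q ⊃ Q): min(1, 1 − 0.4 + 0.4) = 1
(P ⊃ (Q ⊃ Q)): min(1, 1 − 0.7 + 1) = 1
(P ∧ (P ⊃ (Q ⊃ Q))) = min(0.7, 1) = 0.7
¬(P ∧ (P ⊃ (Q ⊃ Q))): Łukasiewicz ¬ gives 1 − 0.7 = 0.3
(¬Q ∨ ¬(P ∧ (P ⊃ (Q ⊃ Q)))) = max(0.6, 0.3) = 0.6
(Q ⊃ P): min(1, 1 − 0.4 + 0.7) = 1
((Q ⊃ P) ∨ Q) = max(1, 0.4) = 1
¬P: Łukasiewicz ¬ gives 1 − 0.7 = 0.3
¬P: Łukasiewicz ¬ gives 1 − 0.7 = 0.3
(¬P ∧ ¬P) = min(0.3, 0.3) = 0.3
(((Q ⊃ P) ∨ Q) ⊃ (¬P ∧ ¬P)): min(1, 1 − 1 + 0.3) = 0.3
¬(((Q ⊃ P) ∨ Q) ⊃ (¬P ∧ ¬P)): Łukasiewicz ¬ gives 1 − 0.3 = 0.7
((¬Q ∨ ¬(P ∧ (P ⊃ (Q ⊃ Q)))) ⊃ ¬(((Q ⊃ P) ∨ Q) ⊃ (¬P ∧ ¬P))): min(1, 1 − 0.6 + 0.7) = 1
((¬(((Q ⊃ P) ∨ Q) ⊃ (¬P ∧ ¬P)) ⊃ (¬Q ∨ ¬(P ∧ (P ⊃ (Q ⊃ Q))))) ∨ ((¬Q ∨ ¬(P ∧ (P ⊃ (Q ⊃ Q)))) ⊃ ¬(((Q ⊃ P) ∨ Q) ⊃ (¬P ∧ ¬P)))) = max(0.9, 1) = 1

1.00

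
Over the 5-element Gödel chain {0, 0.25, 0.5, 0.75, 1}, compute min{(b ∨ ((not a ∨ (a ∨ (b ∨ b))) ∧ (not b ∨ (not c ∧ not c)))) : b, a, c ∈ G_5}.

The minimum is attained at b = 0, a = 0.25, c = 0:
  not a: Gödel ¬ of 0.25 = 0 (operand ≠ 0)
  (b ∨ b) = max(0, 0) = 0
  (a ∨ (b ∨ b)) = max(0.25, 0) = 0.25
  (not a ∨ (a ∨ (b ∨ b))) = max(0, 0.25) = 0.25
  not b: Gödel ¬ of 0 = 1 (operand is 0)
  not c: Gödel ¬ of 0 = 1 (operand is 0)
  not c: Gödel ¬ of 0 = 1 (operand is 0)
  (not c ∧ not c) = min(1, 1) = 1
  (not b ∨ (not c ∧ not c)) = max(1, 1) = 1
  ((not a ∨ (a ∨ (b ∨ b))) ∧ (not b ∨ (not c ∧ not c))) = min(0.25, 1) = 0.25
  (b ∨ ((not a ∨ (a ∨ (b ∨ b))) ∧ (not b ∨ (not c ∧ not c)))) = max(0, 0.25) = 0.25
Checking all 125 assignments confirms none give a value below 0.25.

0.25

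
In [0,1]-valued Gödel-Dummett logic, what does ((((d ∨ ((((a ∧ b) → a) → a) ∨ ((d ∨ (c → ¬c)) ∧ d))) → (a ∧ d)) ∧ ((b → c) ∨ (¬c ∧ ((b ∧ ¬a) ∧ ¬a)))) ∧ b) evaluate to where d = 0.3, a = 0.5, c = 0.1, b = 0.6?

(a ∧ b) = min(0.5, 0.6) = 0.5
((a ∧ b) → a): 0.5 ≤ 0.5, so result = 1
(((a ∧ b) → a) → a): 1 > 0.5, so result = 0.5
¬c: Gödel ¬ of 0.1 = 0 (operand ≠ 0)
(c → ¬c): 0.1 > 0, so result = 0
(d ∨ (c → ¬c)) = max(0.3, 0) = 0.3
((d ∨ (c → ¬c)) ∧ d) = min(0.3, 0.3) = 0.3
((((a ∧ b) → a) → a) ∨ ((d ∨ (c → ¬c)) ∧ d)) = max(0.5, 0.3) = 0.5
(d ∨ ((((a ∧ b) → a) → a) ∨ ((d ∨ (c → ¬c)) ∧ d))) = max(0.3, 0.5) = 0.5
(a ∧ d) = min(0.5, 0.3) = 0.3
((d ∨ ((((a ∧ b) → a) → a) ∨ ((d ∨ (c → ¬c)) ∧ d))) → (a ∧ d)): 0.5 > 0.3, so result = 0.3
(b → c): 0.6 > 0.1, so result = 0.1
¬c: Gödel ¬ of 0.1 = 0 (operand ≠ 0)
¬a: Gödel ¬ of 0.5 = 0 (operand ≠ 0)
(b ∧ ¬a) = min(0.6, 0) = 0
¬a: Gödel ¬ of 0.5 = 0 (operand ≠ 0)
((b ∧ ¬a) ∧ ¬a) = min(0, 0) = 0
(¬c ∧ ((b ∧ ¬a) ∧ ¬a)) = min(0, 0) = 0
((b → c) ∨ (¬c ∧ ((b ∧ ¬a) ∧ ¬a))) = max(0.1, 0) = 0.1
(((d ∨ ((((a ∧ b) → a) → a) ∨ ((d ∨ (c → ¬c)) ∧ d))) → (a ∧ d)) ∧ ((b → c) ∨ (¬c ∧ ((b ∧ ¬a) ∧ ¬a)))) = min(0.3, 0.1) = 0.1
((((d ∨ ((((a ∧ b) → a) → a) ∨ ((d ∨ (c → ¬c)) ∧ d))) → (a ∧ d)) ∧ ((b → c) ∨ (¬c ∧ ((b ∧ ¬a) ∧ ¬a)))) ∧ b) = min(0.1, 0.6) = 0.1

0.10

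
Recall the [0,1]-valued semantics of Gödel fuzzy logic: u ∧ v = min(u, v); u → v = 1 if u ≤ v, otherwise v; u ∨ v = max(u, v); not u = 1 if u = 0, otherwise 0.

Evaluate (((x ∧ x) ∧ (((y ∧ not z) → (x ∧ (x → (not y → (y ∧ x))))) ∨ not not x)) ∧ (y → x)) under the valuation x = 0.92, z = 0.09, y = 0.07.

0.92

(x ∧ x) = min(0.92, 0.92) = 0.92
not z: Gödel ¬ of 0.09 = 0 (operand ≠ 0)
(y ∧ not z) = min(0.07, 0) = 0
not y: Gödel ¬ of 0.07 = 0 (operand ≠ 0)
(y ∧ x) = min(0.07, 0.92) = 0.07
(not y → (y ∧ x)): 0 ≤ 0.07, so result = 1
(x → (not y → (y ∧ x))): 0.92 ≤ 1, so result = 1
(x ∧ (x → (not y → (y ∧ x)))) = min(0.92, 1) = 0.92
((y ∧ not z) → (x ∧ (x → (not y → (y ∧ x))))): 0 ≤ 0.92, so result = 1
not x: Gödel ¬ of 0.92 = 0 (operand ≠ 0)
not not x: Gödel ¬ of 0 = 1 (operand is 0)
(((y ∧ not z) → (x ∧ (x → (not y → (y ∧ x))))) ∨ not not x) = max(1, 1) = 1
((x ∧ x) ∧ (((y ∧ not z) → (x ∧ (x → (not y → (y ∧ x))))) ∨ not not x)) = min(0.92, 1) = 0.92
(y → x): 0.07 ≤ 0.92, so result = 1
(((x ∧ x) ∧ (((y ∧ not z) → (x ∧ (x → (not y → (y ∧ x))))) ∨ not not x)) ∧ (y → x)) = min(0.92, 1) = 0.92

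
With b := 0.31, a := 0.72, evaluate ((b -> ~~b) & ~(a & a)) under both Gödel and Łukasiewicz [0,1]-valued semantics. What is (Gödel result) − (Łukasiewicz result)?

Gödel evaluation:
  ~b: Gödel ¬ of 0.31 = 0 (operand ≠ 0)
  ~~b: Gödel ¬ of 0 = 1 (operand is 0)
  (b -> ~~b): 0.31 ≤ 1, so result = 1
  (a & a) = min(0.72, 0.72) = 0.72
  ~(a & a): Gödel ¬ of 0.72 = 0 (operand ≠ 0)
  ((b -> ~~b) & ~(a & a)) = min(1, 0) = 0
  Gödel value = 0
Łukasiewicz evaluation:
  ~b: Łukasiewicz ¬ gives 1 − 0.31 = 0.69
  ~~b: Łukasiewicz ¬ gives 1 − 0.69 = 0.31
  (b -> ~~b): min(1, 1 − 0.31 + 0.31) = 1
  (a & a) = min(0.72, 0.72) = 0.72
  ~(a & a): Łukasiewicz ¬ gives 1 − 0.72 = 0.28
  ((b -> ~~b) & ~(a & a)) = min(1, 0.28) = 0.28
  Łukasiewicz value = 0.28
Difference: 0 − 0.28 = -0.28

-0.28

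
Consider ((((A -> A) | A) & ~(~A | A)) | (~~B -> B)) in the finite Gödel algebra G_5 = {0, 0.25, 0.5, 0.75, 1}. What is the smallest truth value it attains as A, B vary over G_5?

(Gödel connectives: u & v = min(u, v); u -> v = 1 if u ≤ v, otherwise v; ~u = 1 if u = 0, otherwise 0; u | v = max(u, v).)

0.25

The minimum is attained at A = 0, B = 0.25:
  (A -> A): 0 ≤ 0, so result = 1
  ((A -> A) | A) = max(1, 0) = 1
  ~A: Gödel ¬ of 0 = 1 (operand is 0)
  (~A | A) = max(1, 0) = 1
  ~(~A | A): Gödel ¬ of 1 = 0 (operand ≠ 0)
  (((A -> A) | A) & ~(~A | A)) = min(1, 0) = 0
  ~B: Gödel ¬ of 0.25 = 0 (operand ≠ 0)
  ~~B: Gödel ¬ of 0 = 1 (operand is 0)
  (~~B -> B): 1 > 0.25, so result = 0.25
  ((((A -> A) | A) & ~(~A | A)) | (~~B -> B)) = max(0, 0.25) = 0.25
Checking all 25 assignments confirms none give a value below 0.25.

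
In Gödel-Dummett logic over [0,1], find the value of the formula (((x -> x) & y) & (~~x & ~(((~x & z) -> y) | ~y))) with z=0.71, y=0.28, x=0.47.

(x -> x): 0.47 ≤ 0.47, so result = 1
((x -> x) & y) = min(1, 0.28) = 0.28
~x: Gödel ¬ of 0.47 = 0 (operand ≠ 0)
~~x: Gödel ¬ of 0 = 1 (operand is 0)
~x: Gödel ¬ of 0.47 = 0 (operand ≠ 0)
(~x & z) = min(0, 0.71) = 0
((~x & z) -> y): 0 ≤ 0.28, so result = 1
~y: Gödel ¬ of 0.28 = 0 (operand ≠ 0)
(((~x & z) -> y) | ~y) = max(1, 0) = 1
~(((~x & z) -> y) | ~y): Gödel ¬ of 1 = 0 (operand ≠ 0)
(~~x & ~(((~x & z) -> y) | ~y)) = min(1, 0) = 0
(((x -> x) & y) & (~~x & ~(((~x & z) -> y) | ~y))) = min(0.28, 0) = 0

0.00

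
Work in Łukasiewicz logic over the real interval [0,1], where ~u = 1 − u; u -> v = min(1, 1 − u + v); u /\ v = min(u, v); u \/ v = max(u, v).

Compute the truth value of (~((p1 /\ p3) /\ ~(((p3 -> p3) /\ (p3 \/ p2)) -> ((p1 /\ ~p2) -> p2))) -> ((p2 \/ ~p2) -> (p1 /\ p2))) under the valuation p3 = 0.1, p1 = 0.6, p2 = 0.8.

0.80

(p1 /\ p3) = min(0.6, 0.1) = 0.1
(p3 -> p3): min(1, 1 − 0.1 + 0.1) = 1
(p3 \/ p2) = max(0.1, 0.8) = 0.8
((p3 -> p3) /\ (p3 \/ p2)) = min(1, 0.8) = 0.8
~p2: Łukasiewicz ¬ gives 1 − 0.8 = 0.2
(p1 /\ ~p2) = min(0.6, 0.2) = 0.2
((p1 /\ ~p2) -> p2): min(1, 1 − 0.2 + 0.8) = 1
(((p3 -> p3) /\ (p3 \/ p2)) -> ((p1 /\ ~p2) -> p2)): min(1, 1 − 0.8 + 1) = 1
~(((p3 -> p3) /\ (p3 \/ p2)) -> ((p1 /\ ~p2) -> p2)): Łukasiewicz ¬ gives 1 − 1 = 0
((p1 /\ p3) /\ ~(((p3 -> p3) /\ (p3 \/ p2)) -> ((p1 /\ ~p2) -> p2))) = min(0.1, 0) = 0
~((p1 /\ p3) /\ ~(((p3 -> p3) /\ (p3 \/ p2)) -> ((p1 /\ ~p2) -> p2))): Łukasiewicz ¬ gives 1 − 0 = 1
~p2: Łukasiewicz ¬ gives 1 − 0.8 = 0.2
(p2 \/ ~p2) = max(0.8, 0.2) = 0.8
(p1 /\ p2) = min(0.6, 0.8) = 0.6
((p2 \/ ~p2) -> (p1 /\ p2)): min(1, 1 − 0.8 + 0.6) = 0.8
(~((p1 /\ p3) /\ ~(((p3 -> p3) /\ (p3 \/ p2)) -> ((p1 /\ ~p2) -> p2))) -> ((p2 \/ ~p2) -> (p1 /\ p2))): min(1, 1 − 1 + 0.8) = 0.8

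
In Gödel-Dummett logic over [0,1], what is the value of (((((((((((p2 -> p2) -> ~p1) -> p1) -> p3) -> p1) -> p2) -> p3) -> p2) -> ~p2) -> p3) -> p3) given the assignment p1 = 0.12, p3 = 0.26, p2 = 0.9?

(p2 -> p2): 0.9 ≤ 0.9, so result = 1
~p1: Gödel ¬ of 0.12 = 0 (operand ≠ 0)
((p2 -> p2) -> ~p1): 1 > 0, so result = 0
(((p2 -> p2) -> ~p1) -> p1): 0 ≤ 0.12, so result = 1
((((p2 -> p2) -> ~p1) -> p1) -> p3): 1 > 0.26, so result = 0.26
(((((p2 -> p2) -> ~p1) -> p1) -> p3) -> p1): 0.26 > 0.12, so result = 0.12
((((((p2 -> p2) -> ~p1) -> p1) -> p3) -> p1) -> p2): 0.12 ≤ 0.9, so result = 1
(((((((p2 -> p2) -> ~p1) -> p1) -> p3) -> p1) -> p2) -> p3): 1 > 0.26, so result = 0.26
((((((((p2 -> p2) -> ~p1) -> p1) -> p3) -> p1) -> p2) -> p3) -> p2): 0.26 ≤ 0.9, so result = 1
~p2: Gödel ¬ of 0.9 = 0 (operand ≠ 0)
(((((((((p2 -> p2) -> ~p1) -> p1) -> p3) -> p1) -> p2) -> p3) -> p2) -> ~p2): 1 > 0, so result = 0
((((((((((p2 -> p2) -> ~p1) -> p1) -> p3) -> p1) -> p2) -> p3) -> p2) -> ~p2) -> p3): 0 ≤ 0.26, so result = 1
(((((((((((p2 -> p2) -> ~p1) -> p1) -> p3) -> p1) -> p2) -> p3) -> p2) -> ~p2) -> p3) -> p3): 1 > 0.26, so result = 0.26

0.26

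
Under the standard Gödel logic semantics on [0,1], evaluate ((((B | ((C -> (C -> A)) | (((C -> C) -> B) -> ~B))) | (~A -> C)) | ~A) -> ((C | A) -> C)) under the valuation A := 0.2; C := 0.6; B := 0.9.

(C -> A): 0.6 > 0.2, so result = 0.2
(C -> (C -> A)): 0.6 > 0.2, so result = 0.2
(C -> C): 0.6 ≤ 0.6, so result = 1
((C -> C) -> B): 1 > 0.9, so result = 0.9
~B: Gödel ¬ of 0.9 = 0 (operand ≠ 0)
(((C -> C) -> B) -> ~B): 0.9 > 0, so result = 0
((C -> (C -> A)) | (((C -> C) -> B) -> ~B)) = max(0.2, 0) = 0.2
(B | ((C -> (C -> A)) | (((C -> C) -> B) -> ~B))) = max(0.9, 0.2) = 0.9
~A: Gödel ¬ of 0.2 = 0 (operand ≠ 0)
(~A -> C): 0 ≤ 0.6, so result = 1
((B | ((C -> (C -> A)) | (((C -> C) -> B) -> ~B))) | (~A -> C)) = max(0.9, 1) = 1
~A: Gödel ¬ of 0.2 = 0 (operand ≠ 0)
(((B | ((C -> (C -> A)) | (((C -> C) -> B) -> ~B))) | (~A -> C)) | ~A) = max(1, 0) = 1
(C | A) = max(0.6, 0.2) = 0.6
((C | A) -> C): 0.6 ≤ 0.6, so result = 1
((((B | ((C -> (C -> A)) | (((C -> C) -> B) -> ~B))) | (~A -> C)) | ~A) -> ((C | A) -> C)): 1 ≤ 1, so result = 1

1.00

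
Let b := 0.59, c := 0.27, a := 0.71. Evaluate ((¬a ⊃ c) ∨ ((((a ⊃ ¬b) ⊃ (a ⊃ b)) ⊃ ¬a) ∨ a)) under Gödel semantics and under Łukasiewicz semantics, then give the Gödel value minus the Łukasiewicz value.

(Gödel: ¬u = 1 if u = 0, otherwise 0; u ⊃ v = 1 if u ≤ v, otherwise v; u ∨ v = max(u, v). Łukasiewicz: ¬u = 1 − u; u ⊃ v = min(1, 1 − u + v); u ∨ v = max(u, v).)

Gödel evaluation:
  ¬a: Gödel ¬ of 0.71 = 0 (operand ≠ 0)
  (¬a ⊃ c): 0 ≤ 0.27, so result = 1
  ¬b: Gödel ¬ of 0.59 = 0 (operand ≠ 0)
  (a ⊃ ¬b): 0.71 > 0, so result = 0
  (a ⊃ b): 0.71 > 0.59, so result = 0.59
  ((a ⊃ ¬b) ⊃ (a ⊃ b)): 0 ≤ 0.59, so result = 1
  ¬a: Gödel ¬ of 0.71 = 0 (operand ≠ 0)
  (((a ⊃ ¬b) ⊃ (a ⊃ b)) ⊃ ¬a): 1 > 0, so result = 0
  ((((a ⊃ ¬b) ⊃ (a ⊃ b)) ⊃ ¬a) ∨ a) = max(0, 0.71) = 0.71
  ((¬a ⊃ c) ∨ ((((a ⊃ ¬b) ⊃ (a ⊃ b)) ⊃ ¬a) ∨ a)) = max(1, 0.71) = 1
  Gödel value = 1
Łukasiewicz evaluation:
  ¬a: Łukasiewicz ¬ gives 1 − 0.71 = 0.29
  (¬a ⊃ c): min(1, 1 − 0.29 + 0.27) = 0.98
  ¬b: Łukasiewicz ¬ gives 1 − 0.59 = 0.41
  (a ⊃ ¬b): min(1, 1 − 0.71 + 0.41) = 0.7
  (a ⊃ b): min(1, 1 − 0.71 + 0.59) = 0.88
  ((a ⊃ ¬b) ⊃ (a ⊃ b)): min(1, 1 − 0.7 + 0.88) = 1
  ¬a: Łukasiewicz ¬ gives 1 − 0.71 = 0.29
  (((a ⊃ ¬b) ⊃ (a ⊃ b)) ⊃ ¬a): min(1, 1 − 1 + 0.29) = 0.29
  ((((a ⊃ ¬b) ⊃ (a ⊃ b)) ⊃ ¬a) ∨ a) = max(0.29, 0.71) = 0.71
  ((¬a ⊃ c) ∨ ((((a ⊃ ¬b) ⊃ (a ⊃ b)) ⊃ ¬a) ∨ a)) = max(0.98, 0.71) = 0.98
  Łukasiewicz value = 0.98
Difference: 1 − 0.98 = 0.02

0.02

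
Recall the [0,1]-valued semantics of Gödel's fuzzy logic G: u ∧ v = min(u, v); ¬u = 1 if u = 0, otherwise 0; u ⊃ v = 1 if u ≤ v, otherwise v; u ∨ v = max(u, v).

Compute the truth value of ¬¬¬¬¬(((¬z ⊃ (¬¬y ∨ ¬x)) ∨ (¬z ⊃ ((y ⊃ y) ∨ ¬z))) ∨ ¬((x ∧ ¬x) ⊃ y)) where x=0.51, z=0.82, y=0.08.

0.00

¬z: Gödel ¬ of 0.82 = 0 (operand ≠ 0)
¬y: Gödel ¬ of 0.08 = 0 (operand ≠ 0)
¬¬y: Gödel ¬ of 0 = 1 (operand is 0)
¬x: Gödel ¬ of 0.51 = 0 (operand ≠ 0)
(¬¬y ∨ ¬x) = max(1, 0) = 1
(¬z ⊃ (¬¬y ∨ ¬x)): 0 ≤ 1, so result = 1
¬z: Gödel ¬ of 0.82 = 0 (operand ≠ 0)
(y ⊃ y): 0.08 ≤ 0.08, so result = 1
¬z: Gödel ¬ of 0.82 = 0 (operand ≠ 0)
((y ⊃ y) ∨ ¬z) = max(1, 0) = 1
(¬z ⊃ ((y ⊃ y) ∨ ¬z)): 0 ≤ 1, so result = 1
((¬z ⊃ (¬¬y ∨ ¬x)) ∨ (¬z ⊃ ((y ⊃ y) ∨ ¬z))) = max(1, 1) = 1
¬x: Gödel ¬ of 0.51 = 0 (operand ≠ 0)
(x ∧ ¬x) = min(0.51, 0) = 0
((x ∧ ¬x) ⊃ y): 0 ≤ 0.08, so result = 1
¬((x ∧ ¬x) ⊃ y): Gödel ¬ of 1 = 0 (operand ≠ 0)
(((¬z ⊃ (¬¬y ∨ ¬x)) ∨ (¬z ⊃ ((y ⊃ y) ∨ ¬z))) ∨ ¬((x ∧ ¬x) ⊃ y)) = max(1, 0) = 1
¬(((¬z ⊃ (¬¬y ∨ ¬x)) ∨ (¬z ⊃ ((y ⊃ y) ∨ ¬z))) ∨ ¬((x ∧ ¬x) ⊃ y)): Gödel ¬ of 1 = 0 (operand ≠ 0)
¬¬(((¬z ⊃ (¬¬y ∨ ¬x)) ∨ (¬z ⊃ ((y ⊃ y) ∨ ¬z))) ∨ ¬((x ∧ ¬x) ⊃ y)): Gödel ¬ of 0 = 1 (operand is 0)
¬¬¬(((¬z ⊃ (¬¬y ∨ ¬x)) ∨ (¬z ⊃ ((y ⊃ y) ∨ ¬z))) ∨ ¬((x ∧ ¬x) ⊃ y)): Gödel ¬ of 1 = 0 (operand ≠ 0)
¬¬¬¬(((¬z ⊃ (¬¬y ∨ ¬x)) ∨ (¬z ⊃ ((y ⊃ y) ∨ ¬z))) ∨ ¬((x ∧ ¬x) ⊃ y)): Gödel ¬ of 0 = 1 (operand is 0)
¬¬¬¬¬(((¬z ⊃ (¬¬y ∨ ¬x)) ∨ (¬z ⊃ ((y ⊃ y) ∨ ¬z))) ∨ ¬((x ∧ ¬x) ⊃ y)): Gödel ¬ of 1 = 0 (operand ≠ 0)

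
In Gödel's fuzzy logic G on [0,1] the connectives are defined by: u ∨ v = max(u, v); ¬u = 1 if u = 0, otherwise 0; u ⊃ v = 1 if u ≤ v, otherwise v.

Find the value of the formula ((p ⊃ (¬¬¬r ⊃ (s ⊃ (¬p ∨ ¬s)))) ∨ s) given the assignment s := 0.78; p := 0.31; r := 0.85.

1.00

¬r: Gödel ¬ of 0.85 = 0 (operand ≠ 0)
¬¬r: Gödel ¬ of 0 = 1 (operand is 0)
¬¬¬r: Gödel ¬ of 1 = 0 (operand ≠ 0)
¬p: Gödel ¬ of 0.31 = 0 (operand ≠ 0)
¬s: Gödel ¬ of 0.78 = 0 (operand ≠ 0)
(¬p ∨ ¬s) = max(0, 0) = 0
(s ⊃ (¬p ∨ ¬s)): 0.78 > 0, so result = 0
(¬¬¬r ⊃ (s ⊃ (¬p ∨ ¬s))): 0 ≤ 0, so result = 1
(p ⊃ (¬¬¬r ⊃ (s ⊃ (¬p ∨ ¬s)))): 0.31 ≤ 1, so result = 1
((p ⊃ (¬¬¬r ⊃ (s ⊃ (¬p ∨ ¬s)))) ∨ s) = max(1, 0.78) = 1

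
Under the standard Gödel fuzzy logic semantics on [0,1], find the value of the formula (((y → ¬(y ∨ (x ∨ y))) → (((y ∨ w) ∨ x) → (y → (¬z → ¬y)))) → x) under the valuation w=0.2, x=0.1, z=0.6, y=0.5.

(x ∨ y) = max(0.1, 0.5) = 0.5
(y ∨ (x ∨ y)) = max(0.5, 0.5) = 0.5
¬(y ∨ (x ∨ y)): Gödel ¬ of 0.5 = 0 (operand ≠ 0)
(y → ¬(y ∨ (x ∨ y))): 0.5 > 0, so result = 0
(y ∨ w) = max(0.5, 0.2) = 0.5
((y ∨ w) ∨ x) = max(0.5, 0.1) = 0.5
¬z: Gödel ¬ of 0.6 = 0 (operand ≠ 0)
¬y: Gödel ¬ of 0.5 = 0 (operand ≠ 0)
(¬z → ¬y): 0 ≤ 0, so result = 1
(y → (¬z → ¬y)): 0.5 ≤ 1, so result = 1
(((y ∨ w) ∨ x) → (y → (¬z → ¬y))): 0.5 ≤ 1, so result = 1
((y → ¬(y ∨ (x ∨ y))) → (((y ∨ w) ∨ x) → (y → (¬z → ¬y)))): 0 ≤ 1, so result = 1
(((y → ¬(y ∨ (x ∨ y))) → (((y ∨ w) ∨ x) → (y → (¬z → ¬y)))) → x): 1 > 0.1, so result = 0.1

0.10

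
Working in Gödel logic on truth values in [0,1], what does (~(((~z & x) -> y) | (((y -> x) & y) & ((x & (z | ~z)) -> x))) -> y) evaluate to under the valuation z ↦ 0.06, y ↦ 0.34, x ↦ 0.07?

~z: Gödel ¬ of 0.06 = 0 (operand ≠ 0)
(~z & x) = min(0, 0.07) = 0
((~z & x) -> y): 0 ≤ 0.34, so result = 1
(y -> x): 0.34 > 0.07, so result = 0.07
((y -> x) & y) = min(0.07, 0.34) = 0.07
~z: Gödel ¬ of 0.06 = 0 (operand ≠ 0)
(z | ~z) = max(0.06, 0) = 0.06
(x & (z | ~z)) = min(0.07, 0.06) = 0.06
((x & (z | ~z)) -> x): 0.06 ≤ 0.07, so result = 1
(((y -> x) & y) & ((x & (z | ~z)) -> x)) = min(0.07, 1) = 0.07
(((~z & x) -> y) | (((y -> x) & y) & ((x & (z | ~z)) -> x))) = max(1, 0.07) = 1
~(((~z & x) -> y) | (((y -> x) & y) & ((x & (z | ~z)) -> x))): Gödel ¬ of 1 = 0 (operand ≠ 0)
(~(((~z & x) -> y) | (((y -> x) & y) & ((x & (z | ~z)) -> x))) -> y): 0 ≤ 0.34, so result = 1

1.00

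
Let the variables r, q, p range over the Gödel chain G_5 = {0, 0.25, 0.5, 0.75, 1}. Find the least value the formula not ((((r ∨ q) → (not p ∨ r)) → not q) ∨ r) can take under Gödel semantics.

0.00

The minimum is attained at r = 0, q = 0, p = 0:
  (r ∨ q) = max(0, 0) = 0
  not p: Gödel ¬ of 0 = 1 (operand is 0)
  (not p ∨ r) = max(1, 0) = 1
  ((r ∨ q) → (not p ∨ r)): 0 ≤ 1, so result = 1
  not q: Gödel ¬ of 0 = 1 (operand is 0)
  (((r ∨ q) → (not p ∨ r)) → not q): 1 ≤ 1, so result = 1
  ((((r ∨ q) → (not p ∨ r)) → not q) ∨ r) = max(1, 0) = 1
  not ((((r ∨ q) → (not p ∨ r)) → not q) ∨ r): Gödel ¬ of 1 = 0 (operand ≠ 0)
Checking all 125 assignments confirms none give a value below 0.00.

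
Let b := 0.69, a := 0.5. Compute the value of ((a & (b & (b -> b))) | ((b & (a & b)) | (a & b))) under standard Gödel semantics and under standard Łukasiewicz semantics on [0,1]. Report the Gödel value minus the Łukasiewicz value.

Gödel evaluation:
  (b -> b): 0.69 ≤ 0.69, so result = 1
  (b & (b -> b)) = min(0.69, 1) = 0.69
  (a & (b & (b -> b))) = min(0.5, 0.69) = 0.5
  (a & b) = min(0.5, 0.69) = 0.5
  (b & (a & b)) = min(0.69, 0.5) = 0.5
  (a & b) = min(0.5, 0.69) = 0.5
  ((b & (a & b)) | (a & b)) = max(0.5, 0.5) = 0.5
  ((a & (b & (b -> b))) | ((b & (a & b)) | (a & b))) = max(0.5, 0.5) = 0.5
  Gödel value = 0.5
Łukasiewicz evaluation:
  (b -> b): min(1, 1 − 0.69 + 0.69) = 1
  (b & (b -> b)) = min(0.69, 1) = 0.69
  (a & (b & (b -> b))) = min(0.5, 0.69) = 0.5
  (a & b) = min(0.5, 0.69) = 0.5
  (b & (a & b)) = min(0.69, 0.5) = 0.5
  (a & b) = min(0.5, 0.69) = 0.5
  ((b & (a & b)) | (a & b)) = max(0.5, 0.5) = 0.5
  ((a & (b & (b -> b))) | ((b & (a & b)) | (a & b))) = max(0.5, 0.5) = 0.5
  Łukasiewicz value = 0.5
Difference: 0.5 − 0.5 = 0.00

0.00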